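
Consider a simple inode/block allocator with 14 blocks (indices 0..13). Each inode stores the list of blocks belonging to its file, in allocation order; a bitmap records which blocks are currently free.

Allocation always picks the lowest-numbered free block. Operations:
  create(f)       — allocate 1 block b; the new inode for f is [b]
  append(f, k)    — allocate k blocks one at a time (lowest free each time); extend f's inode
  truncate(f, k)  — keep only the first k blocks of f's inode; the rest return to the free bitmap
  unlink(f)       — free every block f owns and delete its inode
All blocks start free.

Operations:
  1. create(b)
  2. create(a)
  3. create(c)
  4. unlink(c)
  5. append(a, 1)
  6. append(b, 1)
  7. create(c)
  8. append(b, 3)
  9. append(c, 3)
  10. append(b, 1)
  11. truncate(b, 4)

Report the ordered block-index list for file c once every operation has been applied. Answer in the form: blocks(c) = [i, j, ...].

blocks(c) = [4, 8, 9, 10]

create(b): bitmap=F............. | b=[0]
create(a): bitmap=FF............ | a=[1] b=[0]
create(c): bitmap=FFF........... | a=[1] b=[0] c=[2]
unlink(c): bitmap=FF............ | a=[1] b=[0]
append(a, 1): bitmap=FFF........... | a=[1, 2] b=[0]
append(b, 1): bitmap=FFFF.......... | a=[1, 2] b=[0, 3]
create(c): bitmap=FFFFF......... | a=[1, 2] b=[0, 3] c=[4]
append(b, 3): bitmap=FFFFFFFF...... | a=[1, 2] b=[0, 3, 5, 6, 7] c=[4]
append(c, 3): bitmap=FFFFFFFFFFF... | a=[1, 2] b=[0, 3, 5, 6, 7] c=[4, 8, 9, 10]
append(b, 1): bitmap=FFFFFFFFFFFF.. | a=[1, 2] b=[0, 3, 5, 6, 7, 11] c=[4, 8, 9, 10]
truncate(b, 4): bitmap=FFFFFFF.FFF... | a=[1, 2] b=[0, 3, 5, 6] c=[4, 8, 9, 10]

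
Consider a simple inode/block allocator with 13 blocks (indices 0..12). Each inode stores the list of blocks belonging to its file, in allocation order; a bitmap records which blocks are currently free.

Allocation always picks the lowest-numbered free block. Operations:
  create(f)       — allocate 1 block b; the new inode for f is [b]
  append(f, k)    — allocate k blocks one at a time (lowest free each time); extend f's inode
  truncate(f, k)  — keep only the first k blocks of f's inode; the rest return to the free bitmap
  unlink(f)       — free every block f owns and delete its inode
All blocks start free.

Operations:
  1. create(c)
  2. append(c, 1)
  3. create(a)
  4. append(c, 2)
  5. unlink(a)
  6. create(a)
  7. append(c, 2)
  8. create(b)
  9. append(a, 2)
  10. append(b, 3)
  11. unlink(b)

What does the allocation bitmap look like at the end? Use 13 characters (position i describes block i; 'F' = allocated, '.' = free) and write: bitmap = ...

bitmap = FFFFFFF.FF...

[1] create(c) — c=0 (map F............)
[2] append(c, 1) — c=0,1 (map FF...........)
[3] create(a) — a=2 c=0,1 (map FFF..........)
[4] append(c, 2) — a=2 c=0,1,3,4 (map FFFFF........)
[5] unlink(a) — c=0,1,3,4 (map FF.FF........)
[6] create(a) — a=2 c=0,1,3,4 (map FFFFF........)
[7] append(c, 2) — a=2 c=0,1,3,4,5,6 (map FFFFFFF......)
[8] create(b) — a=2 b=7 c=0,1,3,4,5,6 (map FFFFFFFF.....)
[9] append(a, 2) — a=2,8,9 b=7 c=0,1,3,4,5,6 (map FFFFFFFFFF...)
[10] append(b, 3) — a=2,8,9 b=7,10,11,12 c=0,1,3,4,5,6 (map FFFFFFFFFFFFF)
[11] unlink(b) — a=2,8,9 c=0,1,3,4,5,6 (map FFFFFFF.FF...)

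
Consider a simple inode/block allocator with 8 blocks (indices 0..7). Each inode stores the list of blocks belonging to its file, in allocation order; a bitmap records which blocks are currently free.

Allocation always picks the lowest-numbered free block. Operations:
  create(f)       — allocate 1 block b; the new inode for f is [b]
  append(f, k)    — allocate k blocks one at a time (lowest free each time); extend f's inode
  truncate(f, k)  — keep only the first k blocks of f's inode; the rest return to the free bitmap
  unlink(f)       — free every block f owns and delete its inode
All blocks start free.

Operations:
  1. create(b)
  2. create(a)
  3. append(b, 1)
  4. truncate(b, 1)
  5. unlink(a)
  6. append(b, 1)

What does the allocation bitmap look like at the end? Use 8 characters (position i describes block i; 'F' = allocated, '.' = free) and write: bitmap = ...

bitmap = FF......

after create(b) → b:[0]  free=[F.......]
after create(a) → a:[1], b:[0]  free=[FF......]
after append(b, 1) → a:[1], b:[0, 2]  free=[FFF.....]
after truncate(b, 1) → a:[1], b:[0]  free=[FF......]
after unlink(a) → b:[0]  free=[F.......]
after append(b, 1) → b:[0, 1]  free=[FF......]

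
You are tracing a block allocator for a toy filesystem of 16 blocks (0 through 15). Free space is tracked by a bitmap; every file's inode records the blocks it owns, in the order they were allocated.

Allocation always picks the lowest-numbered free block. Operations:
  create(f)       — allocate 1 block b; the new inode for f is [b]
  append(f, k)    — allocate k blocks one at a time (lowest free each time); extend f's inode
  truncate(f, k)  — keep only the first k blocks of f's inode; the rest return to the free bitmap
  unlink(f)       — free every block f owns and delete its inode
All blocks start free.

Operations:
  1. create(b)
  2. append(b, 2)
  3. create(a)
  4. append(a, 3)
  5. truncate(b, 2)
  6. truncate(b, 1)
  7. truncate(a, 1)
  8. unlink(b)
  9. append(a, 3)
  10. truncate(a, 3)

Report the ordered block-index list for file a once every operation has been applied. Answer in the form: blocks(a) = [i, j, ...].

  1. create(b)  ⇒  F...............  {b→[0]}
  2. append(b, 2)  ⇒  FFF.............  {b→[0, 1, 2]}
  3. create(a)  ⇒  FFFF............  {a→[3]; b→[0, 1, 2]}
  4. append(a, 3)  ⇒  FFFFFFF.........  {a→[3, 4, 5, 6]; b→[0, 1, 2]}
  5. truncate(b, 2)  ⇒  FF.FFFF.........  {a→[3, 4, 5, 6]; b→[0, 1]}
  6. truncate(b, 1)  ⇒  F..FFFF.........  {a→[3, 4, 5, 6]; b→[0]}
  7. truncate(a, 1)  ⇒  F..F............  {a→[3]; b→[0]}
  8. unlink(b)  ⇒  ...F............  {a→[3]}
  9. append(a, 3)  ⇒  FFFF............  {a→[3, 0, 1, 2]}
  10. truncate(a, 3)  ⇒  FF.F............  {a→[3, 0, 1]}

blocks(a) = [3, 0, 1]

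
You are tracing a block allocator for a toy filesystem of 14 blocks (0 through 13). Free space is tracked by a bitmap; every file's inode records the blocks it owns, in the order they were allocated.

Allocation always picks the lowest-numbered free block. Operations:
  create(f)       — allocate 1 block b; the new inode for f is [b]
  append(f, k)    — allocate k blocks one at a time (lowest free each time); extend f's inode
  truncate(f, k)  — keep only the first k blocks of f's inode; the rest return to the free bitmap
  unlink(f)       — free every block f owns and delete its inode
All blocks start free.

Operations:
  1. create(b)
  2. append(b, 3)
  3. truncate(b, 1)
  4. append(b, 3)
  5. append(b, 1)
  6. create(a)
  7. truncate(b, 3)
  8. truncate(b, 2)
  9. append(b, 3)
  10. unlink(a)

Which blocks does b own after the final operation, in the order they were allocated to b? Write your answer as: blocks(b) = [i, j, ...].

blocks(b) = [0, 1, 2, 3, 4]

after create(b) → b:[0]  free=[F.............]
after append(b, 3) → b:[0, 1, 2, 3]  free=[FFFF..........]
after truncate(b, 1) → b:[0]  free=[F.............]
after append(b, 3) → b:[0, 1, 2, 3]  free=[FFFF..........]
after append(b, 1) → b:[0, 1, 2, 3, 4]  free=[FFFFF.........]
after create(a) → a:[5], b:[0, 1, 2, 3, 4]  free=[FFFFFF........]
after truncate(b, 3) → a:[5], b:[0, 1, 2]  free=[FFF..F........]
after truncate(b, 2) → a:[5], b:[0, 1]  free=[FF...F........]
after append(b, 3) → a:[5], b:[0, 1, 2, 3, 4]  free=[FFFFFF........]
after unlink(a) → b:[0, 1, 2, 3, 4]  free=[FFFFF.........]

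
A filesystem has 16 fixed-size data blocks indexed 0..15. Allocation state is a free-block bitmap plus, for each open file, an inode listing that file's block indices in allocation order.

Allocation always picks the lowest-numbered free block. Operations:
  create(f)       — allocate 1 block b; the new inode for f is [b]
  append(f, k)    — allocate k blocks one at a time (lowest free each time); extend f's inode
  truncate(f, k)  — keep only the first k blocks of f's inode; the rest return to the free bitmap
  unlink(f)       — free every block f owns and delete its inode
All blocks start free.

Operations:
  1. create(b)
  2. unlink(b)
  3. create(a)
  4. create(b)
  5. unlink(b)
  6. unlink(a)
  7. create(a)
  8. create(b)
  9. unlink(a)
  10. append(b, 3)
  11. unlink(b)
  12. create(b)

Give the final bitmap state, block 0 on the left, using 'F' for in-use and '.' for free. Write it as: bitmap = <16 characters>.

bitmap = F...............

after create(b) → b:[0]  free=[F...............]
after unlink(b) →   free=[................]
after create(a) → a:[0]  free=[F...............]
after create(b) → a:[0], b:[1]  free=[FF..............]
after unlink(b) → a:[0]  free=[F...............]
after unlink(a) →   free=[................]
after create(a) → a:[0]  free=[F...............]
after create(b) → a:[0], b:[1]  free=[FF..............]
after unlink(a) → b:[1]  free=[.F..............]
after append(b, 3) → b:[1, 0, 2, 3]  free=[FFFF............]
after unlink(b) →   free=[................]
after create(b) → b:[0]  free=[F...............]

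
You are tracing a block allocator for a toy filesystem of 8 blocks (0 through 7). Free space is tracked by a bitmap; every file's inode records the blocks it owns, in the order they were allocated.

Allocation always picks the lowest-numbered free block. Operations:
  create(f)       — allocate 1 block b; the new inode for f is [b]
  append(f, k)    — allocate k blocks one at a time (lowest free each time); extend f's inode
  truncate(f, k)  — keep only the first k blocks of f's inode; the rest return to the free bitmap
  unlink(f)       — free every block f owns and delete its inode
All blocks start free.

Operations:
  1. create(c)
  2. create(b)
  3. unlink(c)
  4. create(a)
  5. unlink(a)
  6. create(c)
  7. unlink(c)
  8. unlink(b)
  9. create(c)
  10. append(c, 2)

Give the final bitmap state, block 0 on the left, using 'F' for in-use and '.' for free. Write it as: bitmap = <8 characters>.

bitmap = FFF.....

after create(c) → c:[0]  free=[F.......]
after create(b) → b:[1], c:[0]  free=[FF......]
after unlink(c) → b:[1]  free=[.F......]
after create(a) → a:[0], b:[1]  free=[FF......]
after unlink(a) → b:[1]  free=[.F......]
after create(c) → b:[1], c:[0]  free=[FF......]
after unlink(c) → b:[1]  free=[.F......]
after unlink(b) →   free=[........]
after create(c) → c:[0]  free=[F.......]
after append(c, 2) → c:[0, 1, 2]  free=[FFF.....]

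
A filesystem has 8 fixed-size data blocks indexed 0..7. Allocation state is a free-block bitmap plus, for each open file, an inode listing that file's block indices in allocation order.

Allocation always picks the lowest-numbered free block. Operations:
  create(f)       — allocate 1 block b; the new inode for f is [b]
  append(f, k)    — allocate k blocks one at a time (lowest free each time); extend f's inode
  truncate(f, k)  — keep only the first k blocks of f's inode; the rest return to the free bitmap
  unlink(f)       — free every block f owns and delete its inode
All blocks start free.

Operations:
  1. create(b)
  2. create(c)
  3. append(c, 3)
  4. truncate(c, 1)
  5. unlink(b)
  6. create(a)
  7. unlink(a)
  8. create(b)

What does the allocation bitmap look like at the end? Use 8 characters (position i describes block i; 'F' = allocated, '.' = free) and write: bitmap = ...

bitmap = FF......

create(b): bitmap=F....... | b=[0]
create(c): bitmap=FF...... | b=[0] c=[1]
append(c, 3): bitmap=FFFFF... | b=[0] c=[1, 2, 3, 4]
truncate(c, 1): bitmap=FF...... | b=[0] c=[1]
unlink(b): bitmap=.F...... | c=[1]
create(a): bitmap=FF...... | a=[0] c=[1]
unlink(a): bitmap=.F...... | c=[1]
create(b): bitmap=FF...... | b=[0] c=[1]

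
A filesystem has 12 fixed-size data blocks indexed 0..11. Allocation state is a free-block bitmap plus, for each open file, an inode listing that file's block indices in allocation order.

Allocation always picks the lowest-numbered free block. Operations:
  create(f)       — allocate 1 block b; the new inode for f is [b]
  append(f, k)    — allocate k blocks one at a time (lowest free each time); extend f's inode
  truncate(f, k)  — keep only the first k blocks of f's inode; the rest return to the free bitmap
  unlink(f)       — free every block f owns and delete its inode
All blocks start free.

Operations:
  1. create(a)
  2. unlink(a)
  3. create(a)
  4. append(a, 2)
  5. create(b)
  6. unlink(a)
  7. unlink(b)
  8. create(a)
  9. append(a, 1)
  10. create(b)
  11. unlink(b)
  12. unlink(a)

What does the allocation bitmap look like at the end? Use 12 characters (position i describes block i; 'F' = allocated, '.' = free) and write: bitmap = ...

bitmap = ............

[1] create(a) — a=0 (map F...........)
[2] unlink(a) —  (map ............)
[3] create(a) — a=0 (map F...........)
[4] append(a, 2) — a=0,1,2 (map FFF.........)
[5] create(b) — a=0,1,2 b=3 (map FFFF........)
[6] unlink(a) — b=3 (map ...F........)
[7] unlink(b) —  (map ............)
[8] create(a) — a=0 (map F...........)
[9] append(a, 1) — a=0,1 (map FF..........)
[10] create(b) — a=0,1 b=2 (map FFF.........)
[11] unlink(b) — a=0,1 (map FF..........)
[12] unlink(a) —  (map ............)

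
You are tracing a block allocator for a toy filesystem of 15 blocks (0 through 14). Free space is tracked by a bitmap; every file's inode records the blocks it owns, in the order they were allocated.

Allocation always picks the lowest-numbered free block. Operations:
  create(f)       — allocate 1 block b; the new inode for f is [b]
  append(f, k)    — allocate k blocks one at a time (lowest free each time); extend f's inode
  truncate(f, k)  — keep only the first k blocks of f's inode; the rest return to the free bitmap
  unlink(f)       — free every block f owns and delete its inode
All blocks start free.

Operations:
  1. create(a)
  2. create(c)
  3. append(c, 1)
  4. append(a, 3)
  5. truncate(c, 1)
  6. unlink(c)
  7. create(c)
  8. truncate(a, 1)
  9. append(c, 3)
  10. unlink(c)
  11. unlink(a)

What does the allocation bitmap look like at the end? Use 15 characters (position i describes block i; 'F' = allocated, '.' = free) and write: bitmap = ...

  1. create(a)  ⇒  F..............  {a→[0]}
  2. create(c)  ⇒  FF.............  {a→[0]; c→[1]}
  3. append(c, 1)  ⇒  FFF............  {a→[0]; c→[1, 2]}
  4. append(a, 3)  ⇒  FFFFFF.........  {a→[0, 3, 4, 5]; c→[1, 2]}
  5. truncate(c, 1)  ⇒  FF.FFF.........  {a→[0, 3, 4, 5]; c→[1]}
  6. unlink(c)  ⇒  F..FFF.........  {a→[0, 3, 4, 5]}
  7. create(c)  ⇒  FF.FFF.........  {a→[0, 3, 4, 5]; c→[1]}
  8. truncate(a, 1)  ⇒  FF.............  {a→[0]; c→[1]}
  9. append(c, 3)  ⇒  FFFFF..........  {a→[0]; c→[1, 2, 3, 4]}
  10. unlink(c)  ⇒  F..............  {a→[0]}
  11. unlink(a)  ⇒  ...............  {}

bitmap = ...............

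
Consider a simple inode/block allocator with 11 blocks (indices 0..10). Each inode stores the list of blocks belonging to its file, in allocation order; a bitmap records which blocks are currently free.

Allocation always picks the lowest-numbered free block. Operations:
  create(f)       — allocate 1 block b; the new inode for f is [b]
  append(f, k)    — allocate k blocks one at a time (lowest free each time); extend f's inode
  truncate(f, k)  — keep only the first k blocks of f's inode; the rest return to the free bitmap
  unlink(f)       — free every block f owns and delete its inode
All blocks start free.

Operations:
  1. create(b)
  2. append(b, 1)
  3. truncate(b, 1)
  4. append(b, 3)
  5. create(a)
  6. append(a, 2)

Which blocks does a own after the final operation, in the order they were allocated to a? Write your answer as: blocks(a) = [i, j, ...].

blocks(a) = [4, 5, 6]

create(b): bitmap=F.......... | b=[0]
append(b, 1): bitmap=FF......... | b=[0, 1]
truncate(b, 1): bitmap=F.......... | b=[0]
append(b, 3): bitmap=FFFF....... | b=[0, 1, 2, 3]
create(a): bitmap=FFFFF...... | a=[4] b=[0, 1, 2, 3]
append(a, 2): bitmap=FFFFFFF.... | a=[4, 5, 6] b=[0, 1, 2, 3]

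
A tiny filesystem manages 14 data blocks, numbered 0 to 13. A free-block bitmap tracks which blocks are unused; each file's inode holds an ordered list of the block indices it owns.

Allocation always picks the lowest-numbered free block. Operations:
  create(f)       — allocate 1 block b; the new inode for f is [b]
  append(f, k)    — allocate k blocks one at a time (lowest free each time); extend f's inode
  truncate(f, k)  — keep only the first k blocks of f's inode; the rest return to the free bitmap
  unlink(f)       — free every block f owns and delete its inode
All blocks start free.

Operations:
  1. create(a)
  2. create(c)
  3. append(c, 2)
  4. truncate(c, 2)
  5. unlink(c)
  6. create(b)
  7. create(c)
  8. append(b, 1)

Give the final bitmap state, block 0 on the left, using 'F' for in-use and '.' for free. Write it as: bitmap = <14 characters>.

bitmap = FFFF..........

after create(a) → a:[0]  free=[F.............]
after create(c) → a:[0], c:[1]  free=[FF............]
after append(c, 2) → a:[0], c:[1, 2, 3]  free=[FFFF..........]
after truncate(c, 2) → a:[0], c:[1, 2]  free=[FFF...........]
after unlink(c) → a:[0]  free=[F.............]
after create(b) → a:[0], b:[1]  free=[FF............]
after create(c) → a:[0], b:[1], c:[2]  free=[FFF...........]
after append(b, 1) → a:[0], b:[1, 3], c:[2]  free=[FFFF..........]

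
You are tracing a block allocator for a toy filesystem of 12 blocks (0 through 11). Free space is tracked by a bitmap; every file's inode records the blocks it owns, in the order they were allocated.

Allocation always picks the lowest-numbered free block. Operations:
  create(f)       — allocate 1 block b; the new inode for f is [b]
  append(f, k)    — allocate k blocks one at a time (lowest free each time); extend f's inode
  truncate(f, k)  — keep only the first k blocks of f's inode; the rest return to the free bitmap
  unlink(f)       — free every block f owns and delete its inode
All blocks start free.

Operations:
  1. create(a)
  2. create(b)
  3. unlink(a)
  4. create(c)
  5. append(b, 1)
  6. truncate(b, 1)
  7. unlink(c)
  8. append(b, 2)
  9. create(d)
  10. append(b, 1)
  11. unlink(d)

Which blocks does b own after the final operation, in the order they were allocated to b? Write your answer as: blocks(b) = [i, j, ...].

blocks(b) = [1, 0, 2, 4]

create(a): bitmap=F........... | a=[0]
create(b): bitmap=FF.......... | a=[0] b=[1]
unlink(a): bitmap=.F.......... | b=[1]
create(c): bitmap=FF.......... | b=[1] c=[0]
append(b, 1): bitmap=FFF......... | b=[1, 2] c=[0]
truncate(b, 1): bitmap=FF.......... | b=[1] c=[0]
unlink(c): bitmap=.F.......... | b=[1]
append(b, 2): bitmap=FFF......... | b=[1, 0, 2]
create(d): bitmap=FFFF........ | b=[1, 0, 2] d=[3]
append(b, 1): bitmap=FFFFF....... | b=[1, 0, 2, 4] d=[3]
unlink(d): bitmap=FFF.F....... | b=[1, 0, 2, 4]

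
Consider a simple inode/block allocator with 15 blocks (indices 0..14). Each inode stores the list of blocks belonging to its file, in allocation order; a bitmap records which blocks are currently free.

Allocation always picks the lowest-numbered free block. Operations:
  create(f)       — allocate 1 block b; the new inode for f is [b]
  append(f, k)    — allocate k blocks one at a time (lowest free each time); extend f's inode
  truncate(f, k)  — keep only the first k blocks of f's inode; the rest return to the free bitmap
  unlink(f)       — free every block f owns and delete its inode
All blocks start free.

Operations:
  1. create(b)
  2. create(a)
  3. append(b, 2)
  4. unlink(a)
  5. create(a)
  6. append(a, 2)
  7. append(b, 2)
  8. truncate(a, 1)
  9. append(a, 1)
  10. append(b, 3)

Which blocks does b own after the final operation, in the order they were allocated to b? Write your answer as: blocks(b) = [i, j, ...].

blocks(b) = [0, 2, 3, 6, 7, 5, 8, 9]

create(b): bitmap=F.............. | b=[0]
create(a): bitmap=FF............. | a=[1] b=[0]
append(b, 2): bitmap=FFFF........... | a=[1] b=[0, 2, 3]
unlink(a): bitmap=F.FF........... | b=[0, 2, 3]
create(a): bitmap=FFFF........... | a=[1] b=[0, 2, 3]
append(a, 2): bitmap=FFFFFF......... | a=[1, 4, 5] b=[0, 2, 3]
append(b, 2): bitmap=FFFFFFFF....... | a=[1, 4, 5] b=[0, 2, 3, 6, 7]
truncate(a, 1): bitmap=FFFF..FF....... | a=[1] b=[0, 2, 3, 6, 7]
append(a, 1): bitmap=FFFFF.FF....... | a=[1, 4] b=[0, 2, 3, 6, 7]
append(b, 3): bitmap=FFFFFFFFFF..... | a=[1, 4] b=[0, 2, 3, 6, 7, 5, 8, 9]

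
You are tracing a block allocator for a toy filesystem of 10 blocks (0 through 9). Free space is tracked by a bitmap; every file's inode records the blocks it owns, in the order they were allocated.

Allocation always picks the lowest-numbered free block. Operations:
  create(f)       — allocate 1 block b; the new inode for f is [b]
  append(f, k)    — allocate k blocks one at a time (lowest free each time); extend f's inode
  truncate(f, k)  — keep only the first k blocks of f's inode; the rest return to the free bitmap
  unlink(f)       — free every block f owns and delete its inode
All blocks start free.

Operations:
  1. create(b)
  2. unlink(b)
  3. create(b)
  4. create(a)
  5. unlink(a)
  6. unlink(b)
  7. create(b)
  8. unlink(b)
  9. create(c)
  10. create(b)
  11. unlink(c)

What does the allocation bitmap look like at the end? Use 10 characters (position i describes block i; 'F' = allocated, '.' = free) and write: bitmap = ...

bitmap = .F........

after create(b) → b:[0]  free=[F.........]
after unlink(b) →   free=[..........]
after create(b) → b:[0]  free=[F.........]
after create(a) → a:[1], b:[0]  free=[FF........]
after unlink(a) → b:[0]  free=[F.........]
after unlink(b) →   free=[..........]
after create(b) → b:[0]  free=[F.........]
after unlink(b) →   free=[..........]
after create(c) → c:[0]  free=[F.........]
after create(b) → b:[1], c:[0]  free=[FF........]
after unlink(c) → b:[1]  free=[.F........]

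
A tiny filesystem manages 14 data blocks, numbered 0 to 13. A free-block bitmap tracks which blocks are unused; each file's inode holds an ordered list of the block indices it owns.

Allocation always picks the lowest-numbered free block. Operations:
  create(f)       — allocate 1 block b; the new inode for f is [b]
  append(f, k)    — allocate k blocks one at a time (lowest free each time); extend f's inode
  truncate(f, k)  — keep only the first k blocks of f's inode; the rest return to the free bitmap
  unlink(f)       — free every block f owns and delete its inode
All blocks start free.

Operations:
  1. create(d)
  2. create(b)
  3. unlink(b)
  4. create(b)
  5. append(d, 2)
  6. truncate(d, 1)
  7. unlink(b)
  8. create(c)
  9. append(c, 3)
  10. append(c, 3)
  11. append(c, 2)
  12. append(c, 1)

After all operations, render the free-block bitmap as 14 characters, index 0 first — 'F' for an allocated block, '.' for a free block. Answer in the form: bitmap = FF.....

bitmap = FFFFFFFFFFF...

  1. create(d)  ⇒  F.............  {d→[0]}
  2. create(b)  ⇒  FF............  {b→[1]; d→[0]}
  3. unlink(b)  ⇒  F.............  {d→[0]}
  4. create(b)  ⇒  FF............  {b→[1]; d→[0]}
  5. append(d, 2)  ⇒  FFFF..........  {b→[1]; d→[0, 2, 3]}
  6. truncate(d, 1)  ⇒  FF............  {b→[1]; d→[0]}
  7. unlink(b)  ⇒  F.............  {d→[0]}
  8. create(c)  ⇒  FF............  {c→[1]; d→[0]}
  9. append(c, 3)  ⇒  FFFFF.........  {c→[1, 2, 3, 4]; d→[0]}
  10. append(c, 3)  ⇒  FFFFFFFF......  {c→[1, 2, 3, 4, 5, 6, 7]; d→[0]}
  11. append(c, 2)  ⇒  FFFFFFFFFF....  {c→[1, 2, 3, 4, 5, 6, 7, 8, 9]; d→[0]}
  12. append(c, 1)  ⇒  FFFFFFFFFFF...  {c→[1, 2, 3, 4, 5, 6, 7, 8, 9, 10]; d→[0]}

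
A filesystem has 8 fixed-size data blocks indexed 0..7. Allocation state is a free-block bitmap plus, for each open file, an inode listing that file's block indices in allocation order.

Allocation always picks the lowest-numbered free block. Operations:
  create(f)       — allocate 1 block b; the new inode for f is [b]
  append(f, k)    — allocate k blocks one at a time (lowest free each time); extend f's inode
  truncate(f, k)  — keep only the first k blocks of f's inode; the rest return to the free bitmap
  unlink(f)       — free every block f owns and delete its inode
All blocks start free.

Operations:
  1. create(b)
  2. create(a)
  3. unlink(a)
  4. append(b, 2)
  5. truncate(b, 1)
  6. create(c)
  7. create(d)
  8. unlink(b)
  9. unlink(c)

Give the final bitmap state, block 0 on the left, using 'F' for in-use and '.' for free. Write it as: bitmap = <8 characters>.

  1. create(b)  ⇒  F.......  {b→[0]}
  2. create(a)  ⇒  FF......  {a→[1]; b→[0]}
  3. unlink(a)  ⇒  F.......  {b→[0]}
  4. append(b, 2)  ⇒  FFF.....  {b→[0, 1, 2]}
  5. truncate(b, 1)  ⇒  F.......  {b→[0]}
  6. create(c)  ⇒  FF......  {b→[0]; c→[1]}
  7. create(d)  ⇒  FFF.....  {b→[0]; c→[1]; d→[2]}
  8. unlink(b)  ⇒  .FF.....  {c→[1]; d→[2]}
  9. unlink(c)  ⇒  ..F.....  {d→[2]}

bitmap = ..F.....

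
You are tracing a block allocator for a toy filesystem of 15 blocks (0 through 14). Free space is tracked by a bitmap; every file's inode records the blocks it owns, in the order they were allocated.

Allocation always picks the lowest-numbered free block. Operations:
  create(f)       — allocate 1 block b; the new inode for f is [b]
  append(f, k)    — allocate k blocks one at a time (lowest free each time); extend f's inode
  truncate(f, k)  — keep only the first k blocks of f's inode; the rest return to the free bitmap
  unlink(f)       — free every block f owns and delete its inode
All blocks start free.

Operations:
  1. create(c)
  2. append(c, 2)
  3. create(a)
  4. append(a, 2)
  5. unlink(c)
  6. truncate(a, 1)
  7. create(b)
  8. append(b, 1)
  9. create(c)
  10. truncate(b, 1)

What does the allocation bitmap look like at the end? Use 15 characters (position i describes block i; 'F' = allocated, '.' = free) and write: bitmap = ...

[1] create(c) — c=0 (map F..............)
[2] append(c, 2) — c=0,1,2 (map FFF............)
[3] create(a) — a=3 c=0,1,2 (map FFFF...........)
[4] append(a, 2) — a=3,4,5 c=0,1,2 (map FFFFFF.........)
[5] unlink(c) — a=3,4,5 (map ...FFF.........)
[6] truncate(a, 1) — a=3 (map ...F...........)
[7] create(b) — a=3 b=0 (map F..F...........)
[8] append(b, 1) — a=3 b=0,1 (map FF.F...........)
[9] create(c) — a=3 b=0,1 c=2 (map FFFF...........)
[10] truncate(b, 1) — a=3 b=0 c=2 (map F.FF...........)

bitmap = F.FF...........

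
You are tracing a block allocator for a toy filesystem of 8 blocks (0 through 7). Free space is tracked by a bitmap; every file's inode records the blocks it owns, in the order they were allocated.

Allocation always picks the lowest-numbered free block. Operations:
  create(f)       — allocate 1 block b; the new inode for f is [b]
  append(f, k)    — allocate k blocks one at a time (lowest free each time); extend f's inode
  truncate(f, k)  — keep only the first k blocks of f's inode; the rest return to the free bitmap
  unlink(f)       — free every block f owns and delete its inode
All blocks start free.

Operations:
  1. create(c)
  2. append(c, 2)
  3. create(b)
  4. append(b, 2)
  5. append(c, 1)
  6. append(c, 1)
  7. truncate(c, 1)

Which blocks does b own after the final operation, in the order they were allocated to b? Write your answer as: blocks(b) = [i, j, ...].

create(c): bitmap=F....... | c=[0]
append(c, 2): bitmap=FFF..... | c=[0, 1, 2]
create(b): bitmap=FFFF.... | b=[3] c=[0, 1, 2]
append(b, 2): bitmap=FFFFFF.. | b=[3, 4, 5] c=[0, 1, 2]
append(c, 1): bitmap=FFFFFFF. | b=[3, 4, 5] c=[0, 1, 2, 6]
append(c, 1): bitmap=FFFFFFFF | b=[3, 4, 5] c=[0, 1, 2, 6, 7]
truncate(c, 1): bitmap=F..FFF.. | b=[3, 4, 5] c=[0]

blocks(b) = [3, 4, 5]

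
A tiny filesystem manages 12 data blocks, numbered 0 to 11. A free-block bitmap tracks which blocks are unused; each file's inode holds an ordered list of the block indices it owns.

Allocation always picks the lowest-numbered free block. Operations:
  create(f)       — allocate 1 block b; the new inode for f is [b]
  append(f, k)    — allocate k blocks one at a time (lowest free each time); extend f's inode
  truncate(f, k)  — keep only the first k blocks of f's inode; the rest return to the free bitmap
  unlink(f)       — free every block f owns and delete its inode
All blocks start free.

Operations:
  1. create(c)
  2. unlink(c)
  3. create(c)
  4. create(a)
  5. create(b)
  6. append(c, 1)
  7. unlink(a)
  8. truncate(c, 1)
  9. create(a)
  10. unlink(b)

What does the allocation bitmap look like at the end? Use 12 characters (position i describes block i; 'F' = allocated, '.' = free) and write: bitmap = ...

[1] create(c) — c=0 (map F...........)
[2] unlink(c) —  (map ............)
[3] create(c) — c=0 (map F...........)
[4] create(a) — a=1 c=0 (map FF..........)
[5] create(b) — a=1 b=2 c=0 (map FFF.........)
[6] append(c, 1) — a=1 b=2 c=0,3 (map FFFF........)
[7] unlink(a) — b=2 c=0,3 (map F.FF........)
[8] truncate(c, 1) — b=2 c=0 (map F.F.........)
[9] create(a) — a=1 b=2 c=0 (map FFF.........)
[10] unlink(b) — a=1 c=0 (map FF..........)

bitmap = FF..........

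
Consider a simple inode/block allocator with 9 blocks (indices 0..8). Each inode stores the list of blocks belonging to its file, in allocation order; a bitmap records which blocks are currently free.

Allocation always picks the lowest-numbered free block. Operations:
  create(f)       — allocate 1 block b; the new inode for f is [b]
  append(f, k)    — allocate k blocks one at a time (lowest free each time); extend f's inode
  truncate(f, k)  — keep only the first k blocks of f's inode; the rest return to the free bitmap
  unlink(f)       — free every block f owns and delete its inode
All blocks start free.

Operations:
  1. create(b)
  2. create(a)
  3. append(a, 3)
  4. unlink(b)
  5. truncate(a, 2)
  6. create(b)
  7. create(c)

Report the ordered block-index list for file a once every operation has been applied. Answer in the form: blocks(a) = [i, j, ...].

  1. create(b)  ⇒  F........  {b→[0]}
  2. create(a)  ⇒  FF.......  {a→[1]; b→[0]}
  3. append(a, 3)  ⇒  FFFFF....  {a→[1, 2, 3, 4]; b→[0]}
  4. unlink(b)  ⇒  .FFFF....  {a→[1, 2, 3, 4]}
  5. truncate(a, 2)  ⇒  .FF......  {a→[1, 2]}
  6. create(b)  ⇒  FFF......  {a→[1, 2]; b→[0]}
  7. create(c)  ⇒  FFFF.....  {a→[1, 2]; b→[0]; c→[3]}

blocks(a) = [1, 2]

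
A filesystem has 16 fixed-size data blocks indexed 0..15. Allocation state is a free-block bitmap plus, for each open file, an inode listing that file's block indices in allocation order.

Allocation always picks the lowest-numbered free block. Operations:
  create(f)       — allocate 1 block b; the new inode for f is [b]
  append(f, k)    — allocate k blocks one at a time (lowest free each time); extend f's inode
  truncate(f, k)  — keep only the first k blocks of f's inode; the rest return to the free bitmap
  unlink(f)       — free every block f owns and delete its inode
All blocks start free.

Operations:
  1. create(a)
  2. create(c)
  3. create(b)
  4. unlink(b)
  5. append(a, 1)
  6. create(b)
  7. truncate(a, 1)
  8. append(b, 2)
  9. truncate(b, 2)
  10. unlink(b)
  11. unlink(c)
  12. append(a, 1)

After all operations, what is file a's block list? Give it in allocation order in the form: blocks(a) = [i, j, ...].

[1] create(a) — a=0 (map F...............)
[2] create(c) — a=0 c=1 (map FF..............)
[3] create(b) — a=0 b=2 c=1 (map FFF.............)
[4] unlink(b) — a=0 c=1 (map FF..............)
[5] append(a, 1) — a=0,2 c=1 (map FFF.............)
[6] create(b) — a=0,2 b=3 c=1 (map FFFF............)
[7] truncate(a, 1) — a=0 b=3 c=1 (map FF.F............)
[8] append(b, 2) — a=0 b=3,2,4 c=1 (map FFFFF...........)
[9] truncate(b, 2) — a=0 b=3,2 c=1 (map FFFF............)
[10] unlink(b) — a=0 c=1 (map FF..............)
[11] unlink(c) — a=0 (map F...............)
[12] append(a, 1) — a=0,1 (map FF..............)

blocks(a) = [0, 1]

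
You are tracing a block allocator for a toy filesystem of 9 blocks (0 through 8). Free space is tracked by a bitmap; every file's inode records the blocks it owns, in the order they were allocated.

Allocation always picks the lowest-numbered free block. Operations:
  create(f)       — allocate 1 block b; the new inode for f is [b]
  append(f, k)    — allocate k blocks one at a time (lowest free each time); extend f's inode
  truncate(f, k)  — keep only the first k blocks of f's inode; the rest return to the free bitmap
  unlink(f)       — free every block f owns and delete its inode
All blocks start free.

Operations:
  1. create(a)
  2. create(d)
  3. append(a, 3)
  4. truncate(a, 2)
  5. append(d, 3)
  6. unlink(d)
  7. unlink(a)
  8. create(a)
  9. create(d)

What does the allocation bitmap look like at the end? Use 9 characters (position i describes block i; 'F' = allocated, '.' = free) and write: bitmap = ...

create(a): bitmap=F........ | a=[0]
create(d): bitmap=FF....... | a=[0] d=[1]
append(a, 3): bitmap=FFFFF.... | a=[0, 2, 3, 4] d=[1]
truncate(a, 2): bitmap=FFF...... | a=[0, 2] d=[1]
append(d, 3): bitmap=FFFFFF... | a=[0, 2] d=[1, 3, 4, 5]
unlink(d): bitmap=F.F...... | a=[0, 2]
unlink(a): bitmap=......... | 
create(a): bitmap=F........ | a=[0]
create(d): bitmap=FF....... | a=[0] d=[1]

bitmap = FF.......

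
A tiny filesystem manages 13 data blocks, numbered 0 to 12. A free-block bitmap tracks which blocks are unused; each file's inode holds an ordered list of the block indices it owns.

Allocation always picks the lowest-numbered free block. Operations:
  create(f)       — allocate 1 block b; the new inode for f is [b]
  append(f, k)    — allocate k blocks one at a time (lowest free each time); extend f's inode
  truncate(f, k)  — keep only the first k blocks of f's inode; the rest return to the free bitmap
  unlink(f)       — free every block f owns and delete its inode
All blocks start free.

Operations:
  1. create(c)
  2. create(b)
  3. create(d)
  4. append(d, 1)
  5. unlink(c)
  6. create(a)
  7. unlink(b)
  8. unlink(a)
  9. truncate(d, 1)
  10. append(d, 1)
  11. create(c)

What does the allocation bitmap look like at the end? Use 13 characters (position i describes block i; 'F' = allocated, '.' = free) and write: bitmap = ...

[1] create(c) — c=0 (map F............)
[2] create(b) — b=1 c=0 (map FF...........)
[3] create(d) — b=1 c=0 d=2 (map FFF..........)
[4] append(d, 1) — b=1 c=0 d=2,3 (map FFFF.........)
[5] unlink(c) — b=1 d=2,3 (map .FFF.........)
[6] create(a) — a=0 b=1 d=2,3 (map FFFF.........)
[7] unlink(b) — a=0 d=2,3 (map F.FF.........)
[8] unlink(a) — d=2,3 (map ..FF.........)
[9] truncate(d, 1) — d=2 (map ..F..........)
[10] append(d, 1) — d=2,0 (map F.F..........)
[11] create(c) — c=1 d=2,0 (map FFF..........)

bitmap = FFF..........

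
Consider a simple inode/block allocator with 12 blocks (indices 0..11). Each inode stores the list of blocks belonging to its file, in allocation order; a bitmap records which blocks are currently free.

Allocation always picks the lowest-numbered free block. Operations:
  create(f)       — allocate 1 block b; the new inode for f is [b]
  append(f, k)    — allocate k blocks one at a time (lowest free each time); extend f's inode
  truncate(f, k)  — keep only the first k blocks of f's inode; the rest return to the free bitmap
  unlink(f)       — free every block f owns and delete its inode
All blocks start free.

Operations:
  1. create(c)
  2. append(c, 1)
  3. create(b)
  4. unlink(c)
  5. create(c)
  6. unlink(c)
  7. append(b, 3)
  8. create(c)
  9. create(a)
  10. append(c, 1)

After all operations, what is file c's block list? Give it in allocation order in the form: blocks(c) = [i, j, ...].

[1] create(c) — c=0 (map F...........)
[2] append(c, 1) — c=0,1 (map FF..........)
[3] create(b) — b=2 c=0,1 (map FFF.........)
[4] unlink(c) — b=2 (map ..F.........)
[5] create(c) — b=2 c=0 (map F.F.........)
[6] unlink(c) — b=2 (map ..F.........)
[7] append(b, 3) — b=2,0,1,3 (map FFFF........)
[8] create(c) — b=2,0,1,3 c=4 (map FFFFF.......)
[9] create(a) — a=5 b=2,0,1,3 c=4 (map FFFFFF......)
[10] append(c, 1) — a=5 b=2,0,1,3 c=4,6 (map FFFFFFF.....)

blocks(c) = [4, 6]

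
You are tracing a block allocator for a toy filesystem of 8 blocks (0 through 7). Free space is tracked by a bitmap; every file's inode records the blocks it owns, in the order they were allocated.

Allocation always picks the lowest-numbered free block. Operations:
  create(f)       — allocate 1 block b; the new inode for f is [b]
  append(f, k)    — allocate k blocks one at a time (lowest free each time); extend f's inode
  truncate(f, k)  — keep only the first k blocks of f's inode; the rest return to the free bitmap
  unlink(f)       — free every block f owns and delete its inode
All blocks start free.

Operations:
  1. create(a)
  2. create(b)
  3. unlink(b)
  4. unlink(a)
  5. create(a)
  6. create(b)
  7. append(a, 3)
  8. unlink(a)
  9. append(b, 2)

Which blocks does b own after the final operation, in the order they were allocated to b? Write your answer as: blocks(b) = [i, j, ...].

blocks(b) = [1, 0, 2]

  1. create(a)  ⇒  F.......  {a→[0]}
  2. create(b)  ⇒  FF......  {a→[0]; b→[1]}
  3. unlink(b)  ⇒  F.......  {a→[0]}
  4. unlink(a)  ⇒  ........  {}
  5. create(a)  ⇒  F.......  {a→[0]}
  6. create(b)  ⇒  FF......  {a→[0]; b→[1]}
  7. append(a, 3)  ⇒  FFFFF...  {a→[0, 2, 3, 4]; b→[1]}
  8. unlink(a)  ⇒  .F......  {b→[1]}
  9. append(b, 2)  ⇒  FFF.....  {b→[1, 0, 2]}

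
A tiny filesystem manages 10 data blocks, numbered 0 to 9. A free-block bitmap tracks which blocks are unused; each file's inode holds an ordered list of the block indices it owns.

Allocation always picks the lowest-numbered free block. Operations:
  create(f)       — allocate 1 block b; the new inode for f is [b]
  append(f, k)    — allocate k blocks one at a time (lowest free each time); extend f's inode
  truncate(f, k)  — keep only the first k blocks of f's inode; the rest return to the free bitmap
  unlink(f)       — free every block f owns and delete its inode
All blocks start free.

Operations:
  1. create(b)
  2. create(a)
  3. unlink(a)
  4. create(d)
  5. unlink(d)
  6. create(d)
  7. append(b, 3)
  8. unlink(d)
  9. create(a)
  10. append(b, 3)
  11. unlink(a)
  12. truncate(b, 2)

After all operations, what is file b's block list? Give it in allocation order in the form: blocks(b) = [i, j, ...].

create(b): bitmap=F......... | b=[0]
create(a): bitmap=FF........ | a=[1] b=[0]
unlink(a): bitmap=F......... | b=[0]
create(d): bitmap=FF........ | b=[0] d=[1]
unlink(d): bitmap=F......... | b=[0]
create(d): bitmap=FF........ | b=[0] d=[1]
append(b, 3): bitmap=FFFFF..... | b=[0, 2, 3, 4] d=[1]
unlink(d): bitmap=F.FFF..... | b=[0, 2, 3, 4]
create(a): bitmap=FFFFF..... | a=[1] b=[0, 2, 3, 4]
append(b, 3): bitmap=FFFFFFFF.. | a=[1] b=[0, 2, 3, 4, 5, 6, 7]
unlink(a): bitmap=F.FFFFFF.. | b=[0, 2, 3, 4, 5, 6, 7]
truncate(b, 2): bitmap=F.F....... | b=[0, 2]

blocks(b) = [0, 2]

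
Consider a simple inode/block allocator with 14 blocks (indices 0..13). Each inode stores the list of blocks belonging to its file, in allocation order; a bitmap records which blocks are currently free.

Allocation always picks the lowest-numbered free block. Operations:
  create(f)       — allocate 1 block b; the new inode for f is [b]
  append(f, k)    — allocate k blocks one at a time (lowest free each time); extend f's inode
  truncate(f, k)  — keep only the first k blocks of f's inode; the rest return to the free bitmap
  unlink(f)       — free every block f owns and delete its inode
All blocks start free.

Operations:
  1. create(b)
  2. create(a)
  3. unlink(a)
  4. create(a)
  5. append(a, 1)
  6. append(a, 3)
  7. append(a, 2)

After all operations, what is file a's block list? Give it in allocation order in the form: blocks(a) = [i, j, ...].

blocks(a) = [1, 2, 3, 4, 5, 6, 7]

[1] create(b) — b=0 (map F.............)
[2] create(a) — a=1 b=0 (map FF............)
[3] unlink(a) — b=0 (map F.............)
[4] create(a) — a=1 b=0 (map FF............)
[5] append(a, 1) — a=1,2 b=0 (map FFF...........)
[6] append(a, 3) — a=1,2,3,4,5 b=0 (map FFFFFF........)
[7] append(a, 2) — a=1,2,3,4,5,6,7 b=0 (map FFFFFFFF......)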